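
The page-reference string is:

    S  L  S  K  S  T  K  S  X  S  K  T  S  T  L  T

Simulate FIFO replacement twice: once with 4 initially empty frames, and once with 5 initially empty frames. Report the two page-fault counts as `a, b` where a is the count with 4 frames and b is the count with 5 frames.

7, 5

4 frames: F F . F . F . . F F . . . . F . → 7 faults.
5 frames: F F . F . F . . F . . . . . . . → 5 faults.
5 < 7: adding a frame reduced faults, as is typical.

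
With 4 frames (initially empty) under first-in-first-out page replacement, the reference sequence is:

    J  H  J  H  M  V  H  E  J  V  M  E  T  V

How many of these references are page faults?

J: fault, frames (J)
H: fault, frames (J H)
J: hit
H: hit
M: fault, frames (J H M)
V: fault, frames (J H M V)
H: hit
E: fault, evict J, frames (H M V E)
J: fault, evict H, frames (M V E J)
V: hit
M: hit
E: hit
T: fault, evict M, frames (V E J T)
V: hit
Page faults: 7.

7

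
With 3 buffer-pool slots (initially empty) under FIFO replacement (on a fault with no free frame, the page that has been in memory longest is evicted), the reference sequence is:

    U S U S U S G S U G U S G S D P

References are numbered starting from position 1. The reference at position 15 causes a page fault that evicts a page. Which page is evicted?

U

pos 1: U -> miss, frames {U}
pos 2: S -> miss, frames {U,S}
pos 3: U -> hit
pos 4: S -> hit
pos 5: U -> hit
pos 6: S -> hit
pos 7: G -> miss, frames {U,S,G}
pos 8: S -> hit
pos 9: U -> hit
pos 10: G -> hit
pos 11: U -> hit
pos 12: S -> hit
pos 13: G -> hit
pos 14: S -> hit
pos 15: D -> miss, evict U, frames {S,G,D}
At position 15, page U is evicted.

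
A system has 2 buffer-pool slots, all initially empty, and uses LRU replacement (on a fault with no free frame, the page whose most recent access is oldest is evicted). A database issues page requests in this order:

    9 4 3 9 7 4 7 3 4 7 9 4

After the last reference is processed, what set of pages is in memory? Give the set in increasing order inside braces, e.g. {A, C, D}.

9: miss, frames {9}
4: miss, frames {9,4}
3: miss, evict 9, frames {4,3}
9: miss, evict 4, frames {3,9}
7: miss, evict 3, frames {9,7}
4: miss, evict 9, frames {7,4}
7: hit
3: miss, evict 4, frames {7,3}
4: miss, evict 7, frames {3,4}
7: miss, evict 3, frames {4,7}
9: miss, evict 4, frames {7,9}
4: miss, evict 7, frames {9,4}

{4, 9}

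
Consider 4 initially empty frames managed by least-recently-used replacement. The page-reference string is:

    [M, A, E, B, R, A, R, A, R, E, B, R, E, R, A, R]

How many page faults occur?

M → fault, frames {M}
A → fault, frames {M,A}
E → fault, frames {M,A,E}
B → fault, frames {M,A,E,B}
R → fault, evict M, frames {A,E,B,R}
A → hit
R → hit
A → hit
R → hit
E → hit
B → hit
R → hit
E → hit
R → hit
A → hit
R → hit
Page faults: 5.

5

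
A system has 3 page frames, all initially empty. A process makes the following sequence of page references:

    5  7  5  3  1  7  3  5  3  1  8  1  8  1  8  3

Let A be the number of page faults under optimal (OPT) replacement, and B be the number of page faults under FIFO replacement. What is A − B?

Under OPT: F F . F F . . F . . F . . . . . → 6 faults.
Under FIFO: F F . F F . . F . . F . . . . F → 7 faults.
A − B = 6 − 7 = -1.

-1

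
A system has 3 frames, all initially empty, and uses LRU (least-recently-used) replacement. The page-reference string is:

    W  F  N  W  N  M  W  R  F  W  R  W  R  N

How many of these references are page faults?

7

W -> miss, frames [W]
F -> miss, frames [W, F]
N -> miss, frames [W, F, N]
W -> hit
N -> hit
M -> miss, evict F, frames [W, N, M]
W -> hit
R -> miss, evict N, frames [M, W, R]
F -> miss, evict M, frames [W, R, F]
W -> hit
R -> hit
W -> hit
R -> hit
N -> miss, evict F, frames [W, R, N]
Page faults: 7.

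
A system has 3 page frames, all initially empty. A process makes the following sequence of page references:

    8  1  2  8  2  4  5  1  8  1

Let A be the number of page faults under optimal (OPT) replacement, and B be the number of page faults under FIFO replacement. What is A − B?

-2

Under OPT: F F F . . F F . . . → 5 faults.
Under FIFO: F F F . . F F F F . → 7 faults.
A − B = 5 − 7 = -2.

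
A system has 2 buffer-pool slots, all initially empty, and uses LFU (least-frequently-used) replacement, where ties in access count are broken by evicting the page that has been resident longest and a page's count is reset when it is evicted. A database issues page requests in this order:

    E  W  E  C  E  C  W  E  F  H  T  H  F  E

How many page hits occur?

5

E: fault, frames [E]
W: fault, frames [E, W]
E: hit
C: fault, evict W, frames [E, C]
E: hit
C: hit
W: fault, evict C, frames [E, W]
E: hit
F: fault, evict W, frames [E, F]
H: fault, evict F, frames [E, H]
T: fault, evict H, frames [E, T]
H: fault, evict T, frames [E, H]
F: fault, evict H, frames [E, F]
E: hit
Hits: 5.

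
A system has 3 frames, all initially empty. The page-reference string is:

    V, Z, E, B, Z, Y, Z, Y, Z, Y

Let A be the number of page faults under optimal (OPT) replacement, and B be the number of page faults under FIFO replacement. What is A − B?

-1

Under OPT: F F F F . F . . . . → 5 faults.
Under FIFO: F F F F . F F . . . → 6 faults.
A − B = 5 − 6 = -1.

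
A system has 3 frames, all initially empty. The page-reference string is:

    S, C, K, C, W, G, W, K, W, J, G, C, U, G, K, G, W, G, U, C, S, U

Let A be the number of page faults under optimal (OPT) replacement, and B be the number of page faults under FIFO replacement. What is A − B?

-3

Under OPT: F F F . F F . . . F . F F . . . F . . F F . → 11 faults.
Under FIFO: F F F . F F . . . F . F F F F . F . F F F . → 14 faults.
A − B = 11 − 14 = -3.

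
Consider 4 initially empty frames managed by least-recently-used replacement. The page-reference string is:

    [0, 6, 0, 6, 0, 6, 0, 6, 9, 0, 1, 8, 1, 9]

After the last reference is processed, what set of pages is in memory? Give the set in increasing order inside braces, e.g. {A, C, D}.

0: miss, frames (0)
6: miss, frames (0 6)
0: hit
6: hit
0: hit
6: hit
0: hit
6: hit
9: miss, frames (0 6 9)
0: hit
1: miss, frames (6 9 0 1)
8: miss, evict 6, frames (9 0 1 8)
1: hit
9: hit

{0, 1, 8, 9}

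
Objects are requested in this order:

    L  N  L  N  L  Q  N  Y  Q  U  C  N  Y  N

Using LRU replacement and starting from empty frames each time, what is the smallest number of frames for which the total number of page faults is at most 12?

f=1: 14 faults
f=2: 10 faults
f=3: 8 faults
f=4: 8 faults
f=5: 6 faults
f=6: 6 faults
Smallest f with faults ≤ 12 is 2.

2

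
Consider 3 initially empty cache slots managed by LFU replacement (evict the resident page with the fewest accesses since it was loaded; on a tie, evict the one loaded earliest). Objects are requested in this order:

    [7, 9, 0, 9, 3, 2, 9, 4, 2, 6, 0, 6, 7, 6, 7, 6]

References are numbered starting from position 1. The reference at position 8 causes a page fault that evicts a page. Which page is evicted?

pos 1: 7: miss, frames (7)
pos 2: 9: miss, frames (7 9)
pos 3: 0: miss, frames (7 9 0)
pos 4: 9: hit
pos 5: 3: miss, evict 7, frames (9 0 3)
pos 6: 2: miss, evict 0, frames (9 3 2)
pos 7: 9: hit
pos 8: 4: miss, evict 3, frames (9 2 4)
At position 8, page 3 is evicted.

3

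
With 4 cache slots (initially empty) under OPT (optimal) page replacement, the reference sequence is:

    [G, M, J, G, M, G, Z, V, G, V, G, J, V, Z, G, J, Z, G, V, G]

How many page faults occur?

5

G → miss, frames [G]
M → miss, frames [G, M]
J → miss, frames [G, M, J]
G → hit
M → hit
G → hit
Z → miss, frames [G, M, J, Z]
V → miss, evict M, frames [G, J, Z, V]
G → hit
V → hit
G → hit
J → hit
V → hit
Z → hit
G → hit
J → hit
Z → hit
G → hit
V → hit
G → hit
Page faults: 5.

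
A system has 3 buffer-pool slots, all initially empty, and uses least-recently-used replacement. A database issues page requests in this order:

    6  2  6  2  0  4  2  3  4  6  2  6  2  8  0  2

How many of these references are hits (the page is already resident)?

6 → fault, frames {6}
2 → fault, frames {6,2}
6 → hit
2 → hit
0 → fault, frames {6,2,0}
4 → fault, evict 6, frames {2,0,4}
2 → hit
3 → fault, evict 0, frames {4,2,3}
4 → hit
6 → fault, evict 2, frames {3,4,6}
2 → fault, evict 3, frames {4,6,2}
6 → hit
2 → hit
8 → fault, evict 4, frames {6,2,8}
0 → fault, evict 6, frames {2,8,0}
2 → hit
Hits: 7.

7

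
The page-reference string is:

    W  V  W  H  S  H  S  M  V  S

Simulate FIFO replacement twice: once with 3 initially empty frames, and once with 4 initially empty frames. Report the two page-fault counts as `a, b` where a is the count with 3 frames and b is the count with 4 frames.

3 frames: F F . F F . . F F . → 6 faults.
4 frames: F F . F F . . F . . → 5 faults.
5 < 6: adding a frame reduced faults, as is typical.

6, 5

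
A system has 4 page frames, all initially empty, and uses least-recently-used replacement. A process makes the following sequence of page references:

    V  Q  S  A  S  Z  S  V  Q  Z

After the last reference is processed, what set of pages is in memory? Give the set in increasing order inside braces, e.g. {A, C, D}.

{Q, S, V, Z}

V -> miss, frames [V]
Q -> miss, frames [V, Q]
S -> miss, frames [V, Q, S]
A -> miss, frames [V, Q, S, A]
S -> hit
Z -> miss, evict V, frames [Q, A, S, Z]
S -> hit
V -> miss, evict Q, frames [A, Z, S, V]
Q -> miss, evict A, frames [Z, S, V, Q]
Z -> hit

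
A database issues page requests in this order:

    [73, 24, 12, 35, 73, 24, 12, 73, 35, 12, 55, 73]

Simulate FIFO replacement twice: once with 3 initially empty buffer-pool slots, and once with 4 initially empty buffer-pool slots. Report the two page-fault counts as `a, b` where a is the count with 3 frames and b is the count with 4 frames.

10, 6

3 frames: F F F F F F F . F . F F → 10 faults.
4 frames: F F F F . . . . . . F F → 6 faults.
6 < 10: adding a frame reduced faults, as is typical.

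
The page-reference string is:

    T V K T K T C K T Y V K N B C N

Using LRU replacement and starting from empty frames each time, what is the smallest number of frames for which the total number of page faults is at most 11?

3

f=1: 16 faults
f=2: 14 faults
f=3: 10 faults
f=4: 9 faults
f=5: 8 faults
f=6: 8 faults
f=7: 7 faults
Smallest f with faults ≤ 11 is 3.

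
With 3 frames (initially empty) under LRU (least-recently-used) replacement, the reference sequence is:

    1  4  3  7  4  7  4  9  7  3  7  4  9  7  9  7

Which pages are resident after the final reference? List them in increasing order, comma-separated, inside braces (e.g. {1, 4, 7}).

1: miss, frames {1}
4: miss, frames {1,4}
3: miss, frames {1,4,3}
7: miss, evict 1, frames {4,3,7}
4: hit
7: hit
4: hit
9: miss, evict 3, frames {7,4,9}
7: hit
3: miss, evict 4, frames {9,7,3}
7: hit
4: miss, evict 9, frames {3,7,4}
9: miss, evict 3, frames {7,4,9}
7: hit
9: hit
7: hit

{4, 7, 9}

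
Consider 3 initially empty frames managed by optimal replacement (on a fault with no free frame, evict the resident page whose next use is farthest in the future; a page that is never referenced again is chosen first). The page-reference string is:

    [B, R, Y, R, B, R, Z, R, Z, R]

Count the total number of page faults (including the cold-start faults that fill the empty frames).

4

B: miss, frames [B]
R: miss, frames [B, R]
Y: miss, frames [B, R, Y]
R: hit
B: hit
R: hit
Z: miss, evict Y, frames [B, R, Z]
R: hit
Z: hit
R: hit
Page faults: 4.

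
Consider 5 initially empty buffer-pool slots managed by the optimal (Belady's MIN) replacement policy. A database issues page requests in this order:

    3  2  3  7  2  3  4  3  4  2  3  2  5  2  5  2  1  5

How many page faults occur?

6

3: miss, frames (3)
2: miss, frames (3 2)
3: hit
7: miss, frames (3 2 7)
2: hit
3: hit
4: miss, frames (3 2 7 4)
3: hit
4: hit
2: hit
3: hit
2: hit
5: miss, frames (3 2 7 4 5)
2: hit
5: hit
2: hit
1: miss, evict 4, frames (3 2 7 5 1)
5: hit
Page faults: 6.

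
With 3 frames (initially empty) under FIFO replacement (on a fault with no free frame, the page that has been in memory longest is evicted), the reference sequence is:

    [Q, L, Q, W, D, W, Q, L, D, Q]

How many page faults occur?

Q -> miss, frames {Q}
L -> miss, frames {Q,L}
Q -> hit
W -> miss, frames {Q,L,W}
D -> miss, evict Q, frames {L,W,D}
W -> hit
Q -> miss, evict L, frames {W,D,Q}
L -> miss, evict W, frames {D,Q,L}
D -> hit
Q -> hit
Page faults: 6.

6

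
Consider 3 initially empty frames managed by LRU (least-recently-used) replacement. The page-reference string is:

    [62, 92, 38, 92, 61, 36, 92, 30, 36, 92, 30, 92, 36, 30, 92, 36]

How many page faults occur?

62: miss, frames [62]
92: miss, frames [62, 92]
38: miss, frames [62, 92, 38]
92: hit
61: miss, evict 62, frames [38, 92, 61]
36: miss, evict 38, frames [92, 61, 36]
92: hit
30: miss, evict 61, frames [36, 92, 30]
36: hit
92: hit
30: hit
92: hit
36: hit
30: hit
92: hit
36: hit
Page faults: 6.

6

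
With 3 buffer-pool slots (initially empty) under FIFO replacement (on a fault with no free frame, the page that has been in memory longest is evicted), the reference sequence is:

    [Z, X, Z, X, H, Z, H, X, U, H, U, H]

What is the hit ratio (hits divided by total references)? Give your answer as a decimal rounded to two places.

Z: miss, frames {Z}
X: miss, frames {Z,X}
Z: hit
X: hit
H: miss, frames {Z,X,H}
Z: hit
H: hit
X: hit
U: miss, evict Z, frames {X,H,U}
H: hit
U: hit
H: hit
Hits: 8 of 12 references → 8/12 = 0.6667.

0.67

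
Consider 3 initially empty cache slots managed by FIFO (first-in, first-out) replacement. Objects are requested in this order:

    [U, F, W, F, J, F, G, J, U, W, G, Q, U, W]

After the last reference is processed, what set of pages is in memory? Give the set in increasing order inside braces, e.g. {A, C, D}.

{Q, U, W}

U -> fault, frames {U}
F -> fault, frames {U,F}
W -> fault, frames {U,F,W}
F -> hit
J -> fault, evict U, frames {F,W,J}
F -> hit
G -> fault, evict F, frames {W,J,G}
J -> hit
U -> fault, evict W, frames {J,G,U}
W -> fault, evict J, frames {G,U,W}
G -> hit
Q -> fault, evict G, frames {U,W,Q}
U -> hit
W -> hit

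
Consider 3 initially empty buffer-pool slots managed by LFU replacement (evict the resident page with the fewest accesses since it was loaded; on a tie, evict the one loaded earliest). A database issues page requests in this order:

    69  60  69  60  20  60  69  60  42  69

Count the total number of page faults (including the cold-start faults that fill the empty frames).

4

69: miss, frames (69)
60: miss, frames (69 60)
69: hit
60: hit
20: miss, frames (69 60 20)
60: hit
69: hit
60: hit
42: miss, evict 20, frames (69 60 42)
69: hit
Page faults: 4.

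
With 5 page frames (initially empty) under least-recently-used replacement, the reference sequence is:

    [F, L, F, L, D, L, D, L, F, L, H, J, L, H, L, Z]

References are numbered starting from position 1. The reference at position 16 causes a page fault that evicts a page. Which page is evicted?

D

pos 1: F → miss, frames [F]
pos 2: L → miss, frames [F, L]
pos 3: F → hit
pos 4: L → hit
pos 5: D → miss, frames [F, L, D]
pos 6: L → hit
pos 7: D → hit
pos 8: L → hit
pos 9: F → hit
pos 10: L → hit
pos 11: H → miss, frames [D, F, L, H]
pos 12: J → miss, frames [D, F, L, H, J]
pos 13: L → hit
pos 14: H → hit
pos 15: L → hit
pos 16: Z → miss, evict D, frames [F, J, H, L, Z]
At position 16, page D is evicted.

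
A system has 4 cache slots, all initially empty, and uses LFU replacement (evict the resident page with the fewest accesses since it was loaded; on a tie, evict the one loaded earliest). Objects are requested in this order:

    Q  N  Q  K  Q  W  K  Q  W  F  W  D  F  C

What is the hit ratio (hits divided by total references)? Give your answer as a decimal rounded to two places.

Q: miss, frames (Q)
N: miss, frames (Q N)
Q: hit
K: miss, frames (Q N K)
Q: hit
W: miss, frames (Q N K W)
K: hit
Q: hit
W: hit
F: miss, evict N, frames (Q K W F)
W: hit
D: miss, evict F, frames (Q K W D)
F: miss, evict D, frames (Q K W F)
C: miss, evict F, frames (Q K W C)
Hits: 6 of 14 references → 6/14 = 0.4286.

0.43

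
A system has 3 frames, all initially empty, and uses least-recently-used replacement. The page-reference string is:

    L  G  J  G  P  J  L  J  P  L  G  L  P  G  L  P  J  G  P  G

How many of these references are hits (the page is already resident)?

L: miss, frames (L)
G: miss, frames (L G)
J: miss, frames (L G J)
G: hit
P: miss, evict L, frames (J G P)
J: hit
L: miss, evict G, frames (P J L)
J: hit
P: hit
L: hit
G: miss, evict J, frames (P L G)
L: hit
P: hit
G: hit
L: hit
P: hit
J: miss, evict G, frames (L P J)
G: miss, evict L, frames (P J G)
P: hit
G: hit
Hits: 12.

12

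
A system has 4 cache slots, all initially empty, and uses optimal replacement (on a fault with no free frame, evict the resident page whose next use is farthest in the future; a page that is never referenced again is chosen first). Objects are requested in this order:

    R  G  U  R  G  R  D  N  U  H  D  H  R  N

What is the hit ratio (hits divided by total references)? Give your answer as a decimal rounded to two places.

R → fault, frames (R)
G → fault, frames (R G)
U → fault, frames (R G U)
R → hit
G → hit
R → hit
D → fault, frames (R G U D)
N → fault, evict G, frames (R U D N)
U → hit
H → fault, evict U, frames (R D N H)
D → hit
H → hit
R → hit
N → hit
Hits: 8 of 14 references → 8/14 = 0.5714.

0.57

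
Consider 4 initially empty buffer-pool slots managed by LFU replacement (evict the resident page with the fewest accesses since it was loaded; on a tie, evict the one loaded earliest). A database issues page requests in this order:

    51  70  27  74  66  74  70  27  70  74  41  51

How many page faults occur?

7

51 → miss, frames [51]
70 → miss, frames [51, 70]
27 → miss, frames [51, 70, 27]
74 → miss, frames [51, 70, 27, 74]
66 → miss, evict 51, frames [70, 27, 74, 66]
74 → hit
70 → hit
27 → hit
70 → hit
74 → hit
41 → miss, evict 66, frames [70, 27, 74, 41]
51 → miss, evict 41, frames [70, 27, 74, 51]
Page faults: 7.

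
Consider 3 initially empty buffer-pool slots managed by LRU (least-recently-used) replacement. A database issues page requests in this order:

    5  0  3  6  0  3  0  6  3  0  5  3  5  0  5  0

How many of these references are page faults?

5

5: miss, frames [5]
0: miss, frames [5, 0]
3: miss, frames [5, 0, 3]
6: miss, evict 5, frames [0, 3, 6]
0: hit
3: hit
0: hit
6: hit
3: hit
0: hit
5: miss, evict 6, frames [3, 0, 5]
3: hit
5: hit
0: hit
5: hit
0: hit
Page faults: 5.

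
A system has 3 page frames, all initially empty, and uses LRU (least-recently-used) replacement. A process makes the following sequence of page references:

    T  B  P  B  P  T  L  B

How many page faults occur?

5

T → fault, frames (T)
B → fault, frames (T B)
P → fault, frames (T B P)
B → hit
P → hit
T → hit
L → fault, evict B, frames (P T L)
B → fault, evict P, frames (T L B)
Page faults: 5.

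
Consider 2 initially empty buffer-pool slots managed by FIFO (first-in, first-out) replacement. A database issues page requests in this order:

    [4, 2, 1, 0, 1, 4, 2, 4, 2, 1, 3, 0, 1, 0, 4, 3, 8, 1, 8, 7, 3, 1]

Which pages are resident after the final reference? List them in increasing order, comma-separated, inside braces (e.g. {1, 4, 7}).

4 → miss, frames {4}
2 → miss, frames {4,2}
1 → miss, evict 4, frames {2,1}
0 → miss, evict 2, frames {1,0}
1 → hit
4 → miss, evict 1, frames {0,4}
2 → miss, evict 0, frames {4,2}
4 → hit
2 → hit
1 → miss, evict 4, frames {2,1}
3 → miss, evict 2, frames {1,3}
0 → miss, evict 1, frames {3,0}
1 → miss, evict 3, frames {0,1}
0 → hit
4 → miss, evict 0, frames {1,4}
3 → miss, evict 1, frames {4,3}
8 → miss, evict 4, frames {3,8}
1 → miss, evict 3, frames {8,1}
8 → hit
7 → miss, evict 8, frames {1,7}
3 → miss, evict 1, frames {7,3}
1 → miss, evict 7, frames {3,1}

{1, 3}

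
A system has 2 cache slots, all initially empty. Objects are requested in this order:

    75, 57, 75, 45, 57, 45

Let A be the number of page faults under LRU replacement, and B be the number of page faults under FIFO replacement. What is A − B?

1

Under LRU: F F . F F . → 4 faults.
Under FIFO: F F . F . . → 3 faults.
A − B = 4 − 3 = 1.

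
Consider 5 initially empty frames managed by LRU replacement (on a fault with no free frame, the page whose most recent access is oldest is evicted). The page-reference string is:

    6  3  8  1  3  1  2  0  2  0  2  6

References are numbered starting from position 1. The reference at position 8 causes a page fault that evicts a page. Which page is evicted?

6

pos 1: 6 -> miss, frames {6}
pos 2: 3 -> miss, frames {6,3}
pos 3: 8 -> miss, frames {6,3,8}
pos 4: 1 -> miss, frames {6,3,8,1}
pos 5: 3 -> hit
pos 6: 1 -> hit
pos 7: 2 -> miss, frames {6,8,3,1,2}
pos 8: 0 -> miss, evict 6, frames {8,3,1,2,0}
At position 8, page 6 is evicted.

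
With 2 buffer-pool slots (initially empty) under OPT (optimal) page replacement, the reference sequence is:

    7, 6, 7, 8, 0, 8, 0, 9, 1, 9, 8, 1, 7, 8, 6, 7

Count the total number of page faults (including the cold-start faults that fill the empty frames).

7: miss, frames (7)
6: miss, frames (7 6)
7: hit
8: miss, evict 6, frames (7 8)
0: miss, evict 7, frames (8 0)
8: hit
0: hit
9: miss, evict 0, frames (8 9)
1: miss, evict 8, frames (9 1)
9: hit
8: miss, evict 9, frames (1 8)
1: hit
7: miss, evict 1, frames (8 7)
8: hit
6: miss, evict 8, frames (7 6)
7: hit
Page faults: 9.

9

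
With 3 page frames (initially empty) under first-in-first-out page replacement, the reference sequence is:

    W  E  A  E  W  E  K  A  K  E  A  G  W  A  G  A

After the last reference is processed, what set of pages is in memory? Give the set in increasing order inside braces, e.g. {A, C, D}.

{A, G, W}

W: miss, frames {W}
E: miss, frames {W,E}
A: miss, frames {W,E,A}
E: hit
W: hit
E: hit
K: miss, evict W, frames {E,A,K}
A: hit
K: hit
E: hit
A: hit
G: miss, evict E, frames {A,K,G}
W: miss, evict A, frames {K,G,W}
A: miss, evict K, frames {G,W,A}
G: hit
A: hit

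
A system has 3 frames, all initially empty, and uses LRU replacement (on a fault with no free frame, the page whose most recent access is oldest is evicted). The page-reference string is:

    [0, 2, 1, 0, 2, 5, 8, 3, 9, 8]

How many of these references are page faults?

7

0 -> miss, frames (0)
2 -> miss, frames (0 2)
1 -> miss, frames (0 2 1)
0 -> hit
2 -> hit
5 -> miss, evict 1, frames (0 2 5)
8 -> miss, evict 0, frames (2 5 8)
3 -> miss, evict 2, frames (5 8 3)
9 -> miss, evict 5, frames (8 3 9)
8 -> hit
Page faults: 7.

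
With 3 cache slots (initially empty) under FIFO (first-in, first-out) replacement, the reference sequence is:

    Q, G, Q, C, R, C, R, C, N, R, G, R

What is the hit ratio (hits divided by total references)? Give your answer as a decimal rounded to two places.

0.50

Q → miss, frames (Q)
G → miss, frames (Q G)
Q → hit
C → miss, frames (Q G C)
R → miss, evict Q, frames (G C R)
C → hit
R → hit
C → hit
N → miss, evict G, frames (C R N)
R → hit
G → miss, evict C, frames (R N G)
R → hit
Hits: 6 of 12 references → 6/12 = 0.5000.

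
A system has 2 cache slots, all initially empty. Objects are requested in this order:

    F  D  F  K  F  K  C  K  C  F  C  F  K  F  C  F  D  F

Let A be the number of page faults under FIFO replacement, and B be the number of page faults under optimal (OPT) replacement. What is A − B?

Under FIFO: F F . F F . F F . F F . F F F . F F → 13 faults.
Under OPT: F F . F . . F . . F . . F . F . F . → 8 faults.
A − B = 13 − 8 = 5.

5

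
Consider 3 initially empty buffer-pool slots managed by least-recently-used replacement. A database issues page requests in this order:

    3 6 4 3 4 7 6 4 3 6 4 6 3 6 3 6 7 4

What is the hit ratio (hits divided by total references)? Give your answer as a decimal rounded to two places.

0.56

3 -> fault, frames [3]
6 -> fault, frames [3, 6]
4 -> fault, frames [3, 6, 4]
3 -> hit
4 -> hit
7 -> fault, evict 6, frames [3, 4, 7]
6 -> fault, evict 3, frames [4, 7, 6]
4 -> hit
3 -> fault, evict 7, frames [6, 4, 3]
6 -> hit
4 -> hit
6 -> hit
3 -> hit
6 -> hit
3 -> hit
6 -> hit
7 -> fault, evict 4, frames [3, 6, 7]
4 -> fault, evict 3, frames [6, 7, 4]
Hits: 10 of 18 references → 10/18 = 0.5556.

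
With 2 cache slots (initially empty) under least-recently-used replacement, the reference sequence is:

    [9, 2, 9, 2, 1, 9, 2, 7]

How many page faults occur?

6

9 → fault, frames (9)
2 → fault, frames (9 2)
9 → hit
2 → hit
1 → fault, evict 9, frames (2 1)
9 → fault, evict 2, frames (1 9)
2 → fault, evict 1, frames (9 2)
7 → fault, evict 9, frames (2 7)
Page faults: 6.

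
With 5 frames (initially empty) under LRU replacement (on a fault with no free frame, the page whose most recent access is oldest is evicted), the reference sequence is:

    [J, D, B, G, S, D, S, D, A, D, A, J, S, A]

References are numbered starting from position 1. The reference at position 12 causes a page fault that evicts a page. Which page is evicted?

pos 1: J -> fault, frames (J)
pos 2: D -> fault, frames (J D)
pos 3: B -> fault, frames (J D B)
pos 4: G -> fault, frames (J D B G)
pos 5: S -> fault, frames (J D B G S)
pos 6: D -> hit
pos 7: S -> hit
pos 8: D -> hit
pos 9: A -> fault, evict J, frames (B G S D A)
pos 10: D -> hit
pos 11: A -> hit
pos 12: J -> fault, evict B, frames (G S D A J)
At position 12, page B is evicted.

B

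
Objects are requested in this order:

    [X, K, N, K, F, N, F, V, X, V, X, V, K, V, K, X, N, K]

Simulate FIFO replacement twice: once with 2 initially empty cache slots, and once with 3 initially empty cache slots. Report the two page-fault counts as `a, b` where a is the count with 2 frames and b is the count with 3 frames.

2 frames: F F F . F . . F F . . . F F . F F F → 11 faults.
3 frames: F F F . F . . F F . . . F . . . F . → 8 faults.
8 < 11: adding a frame reduced faults, as is typical.

11, 8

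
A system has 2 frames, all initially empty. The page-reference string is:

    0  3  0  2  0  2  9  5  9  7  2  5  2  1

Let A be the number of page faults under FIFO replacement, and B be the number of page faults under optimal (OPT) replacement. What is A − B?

Under FIFO: F F . F F . F F . F F F . F → 10 faults.
Under OPT: F F . F . . F F . F F . . F → 8 faults.
A − B = 10 − 8 = 2.

2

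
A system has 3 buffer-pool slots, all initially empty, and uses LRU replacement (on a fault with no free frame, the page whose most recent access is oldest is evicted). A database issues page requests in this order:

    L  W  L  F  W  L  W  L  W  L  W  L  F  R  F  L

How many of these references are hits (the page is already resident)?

L → fault, frames (L)
W → fault, frames (L W)
L → hit
F → fault, frames (W L F)
W → hit
L → hit
W → hit
L → hit
W → hit
L → hit
W → hit
L → hit
F → hit
R → fault, evict W, frames (L F R)
F → hit
L → hit
Hits: 12.

12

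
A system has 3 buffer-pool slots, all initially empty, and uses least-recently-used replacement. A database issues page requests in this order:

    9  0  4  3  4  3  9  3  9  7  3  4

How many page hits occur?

9: fault, frames [9]
0: fault, frames [9, 0]
4: fault, frames [9, 0, 4]
3: fault, evict 9, frames [0, 4, 3]
4: hit
3: hit
9: fault, evict 0, frames [4, 3, 9]
3: hit
9: hit
7: fault, evict 4, frames [3, 9, 7]
3: hit
4: fault, evict 9, frames [7, 3, 4]
Hits: 5.

5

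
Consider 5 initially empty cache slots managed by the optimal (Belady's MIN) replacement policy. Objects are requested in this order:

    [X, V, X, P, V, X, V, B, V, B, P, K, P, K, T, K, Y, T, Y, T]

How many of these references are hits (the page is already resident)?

X: fault, frames {X}
V: fault, frames {X,V}
X: hit
P: fault, frames {X,V,P}
V: hit
X: hit
V: hit
B: fault, frames {X,V,P,B}
V: hit
B: hit
P: hit
K: fault, frames {X,V,P,B,K}
P: hit
K: hit
T: fault, evict B, frames {X,V,P,K,T}
K: hit
Y: fault, evict K, frames {X,V,P,T,Y}
T: hit
Y: hit
T: hit
Hits: 13.

13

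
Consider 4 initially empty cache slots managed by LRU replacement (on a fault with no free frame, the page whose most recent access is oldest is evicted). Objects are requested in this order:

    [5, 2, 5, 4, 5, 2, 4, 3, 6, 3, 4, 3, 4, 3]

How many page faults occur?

5 -> fault, frames [5]
2 -> fault, frames [5, 2]
5 -> hit
4 -> fault, frames [2, 5, 4]
5 -> hit
2 -> hit
4 -> hit
3 -> fault, frames [5, 2, 4, 3]
6 -> fault, evict 5, frames [2, 4, 3, 6]
3 -> hit
4 -> hit
3 -> hit
4 -> hit
3 -> hit
Page faults: 5.

5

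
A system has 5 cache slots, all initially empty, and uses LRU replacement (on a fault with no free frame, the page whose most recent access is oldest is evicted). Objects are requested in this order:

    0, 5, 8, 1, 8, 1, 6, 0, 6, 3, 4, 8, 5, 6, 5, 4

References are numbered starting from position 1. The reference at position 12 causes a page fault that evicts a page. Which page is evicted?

1

pos 1: 0 -> fault, frames {0}
pos 2: 5 -> fault, frames {0,5}
pos 3: 8 -> fault, frames {0,5,8}
pos 4: 1 -> fault, frames {0,5,8,1}
pos 5: 8 -> hit
pos 6: 1 -> hit
pos 7: 6 -> fault, frames {0,5,8,1,6}
pos 8: 0 -> hit
pos 9: 6 -> hit
pos 10: 3 -> fault, evict 5, frames {8,1,0,6,3}
pos 11: 4 -> fault, evict 8, frames {1,0,6,3,4}
pos 12: 8 -> fault, evict 1, frames {0,6,3,4,8}
At position 12, page 1 is evicted.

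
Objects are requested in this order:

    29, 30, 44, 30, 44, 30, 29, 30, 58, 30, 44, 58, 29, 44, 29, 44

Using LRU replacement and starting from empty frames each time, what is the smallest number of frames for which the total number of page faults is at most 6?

3

f=1: 16 faults
f=2: 9 faults
f=3: 6 faults
f=4: 4 faults
Smallest f with faults ≤ 6 is 3.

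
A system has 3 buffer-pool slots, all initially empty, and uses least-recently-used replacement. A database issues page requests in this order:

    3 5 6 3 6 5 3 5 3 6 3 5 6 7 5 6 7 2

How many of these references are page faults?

3 → fault, frames [3]
5 → fault, frames [3, 5]
6 → fault, frames [3, 5, 6]
3 → hit
6 → hit
5 → hit
3 → hit
5 → hit
3 → hit
6 → hit
3 → hit
5 → hit
6 → hit
7 → fault, evict 3, frames [5, 6, 7]
5 → hit
6 → hit
7 → hit
2 → fault, evict 5, frames [6, 7, 2]
Page faults: 5.

5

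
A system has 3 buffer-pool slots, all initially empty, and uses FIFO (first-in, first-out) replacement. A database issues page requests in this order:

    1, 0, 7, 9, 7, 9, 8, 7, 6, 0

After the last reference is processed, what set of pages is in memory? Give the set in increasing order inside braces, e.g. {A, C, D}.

1: miss, frames (1)
0: miss, frames (1 0)
7: miss, frames (1 0 7)
9: miss, evict 1, frames (0 7 9)
7: hit
9: hit
8: miss, evict 0, frames (7 9 8)
7: hit
6: miss, evict 7, frames (9 8 6)
0: miss, evict 9, frames (8 6 0)

{0, 6, 8}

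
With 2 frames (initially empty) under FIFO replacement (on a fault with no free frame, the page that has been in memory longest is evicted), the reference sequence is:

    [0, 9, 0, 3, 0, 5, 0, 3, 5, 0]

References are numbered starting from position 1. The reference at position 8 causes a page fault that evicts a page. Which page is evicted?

0

pos 1: 0 → fault, frames (0)
pos 2: 9 → fault, frames (0 9)
pos 3: 0 → hit
pos 4: 3 → fault, evict 0, frames (9 3)
pos 5: 0 → fault, evict 9, frames (3 0)
pos 6: 5 → fault, evict 3, frames (0 5)
pos 7: 0 → hit
pos 8: 3 → fault, evict 0, frames (5 3)
At position 8, page 0 is evicted.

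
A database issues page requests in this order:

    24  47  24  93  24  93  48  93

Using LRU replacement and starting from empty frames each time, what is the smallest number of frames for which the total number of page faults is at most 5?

2

f=1: 8 faults
f=2: 4 faults
f=3: 4 faults
f=4: 4 faults
Smallest f with faults ≤ 5 is 2.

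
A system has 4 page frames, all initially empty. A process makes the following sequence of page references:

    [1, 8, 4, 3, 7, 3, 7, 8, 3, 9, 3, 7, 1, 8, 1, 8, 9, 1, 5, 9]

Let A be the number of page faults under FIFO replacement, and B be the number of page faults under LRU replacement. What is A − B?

-1

Under FIFO: F F F F F . . . . F . . F F . . . . F . → 9 faults.
Under LRU: F F F F F . . . . F . . F F . . F . F . → 10 faults.
A − B = 9 − 10 = -1.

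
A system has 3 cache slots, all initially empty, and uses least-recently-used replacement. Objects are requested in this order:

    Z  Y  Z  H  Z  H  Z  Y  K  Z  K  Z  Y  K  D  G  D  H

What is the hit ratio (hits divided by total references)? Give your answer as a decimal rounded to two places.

Z → fault, frames {Z}
Y → fault, frames {Z,Y}
Z → hit
H → fault, frames {Y,Z,H}
Z → hit
H → hit
Z → hit
Y → hit
K → fault, evict H, frames {Z,Y,K}
Z → hit
K → hit
Z → hit
Y → hit
K → hit
D → fault, evict Z, frames {Y,K,D}
G → fault, evict Y, frames {K,D,G}
D → hit
H → fault, evict K, frames {G,D,H}
Hits: 11 of 18 references → 11/18 = 0.6111.

0.61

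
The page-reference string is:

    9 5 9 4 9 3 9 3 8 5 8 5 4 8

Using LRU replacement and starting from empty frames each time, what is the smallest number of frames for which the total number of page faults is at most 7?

3

f=1: 14 faults
f=2: 8 faults
f=3: 7 faults
f=4: 7 faults
f=5: 5 faults
Smallest f with faults ≤ 7 is 3.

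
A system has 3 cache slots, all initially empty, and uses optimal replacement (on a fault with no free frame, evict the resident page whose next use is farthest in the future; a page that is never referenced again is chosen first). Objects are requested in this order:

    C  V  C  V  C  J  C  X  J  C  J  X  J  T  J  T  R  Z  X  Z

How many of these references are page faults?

7

C → fault, frames [C]
V → fault, frames [C, V]
C → hit
V → hit
C → hit
J → fault, frames [C, V, J]
C → hit
X → fault, evict V, frames [C, J, X]
J → hit
C → hit
J → hit
X → hit
J → hit
T → fault, evict C, frames [J, X, T]
J → hit
T → hit
R → fault, evict T, frames [J, X, R]
Z → fault, evict R, frames [J, X, Z]
X → hit
Z → hit
Page faults: 7.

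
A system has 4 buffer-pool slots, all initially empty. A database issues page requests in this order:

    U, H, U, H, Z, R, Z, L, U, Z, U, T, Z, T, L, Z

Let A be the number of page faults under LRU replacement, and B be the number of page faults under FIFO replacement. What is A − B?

Under LRU: F F . . F F . F F . . F . . . . → 7 faults.
Under FIFO: F F . . F F . F F . . F F . . . → 8 faults.
A − B = 7 − 8 = -1.

-1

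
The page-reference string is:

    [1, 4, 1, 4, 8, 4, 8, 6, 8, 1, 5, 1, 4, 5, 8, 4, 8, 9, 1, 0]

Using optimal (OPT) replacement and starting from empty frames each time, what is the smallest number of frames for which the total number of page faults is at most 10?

3

f=1: 20 faults
f=2: 11 faults
f=3: 9 faults
f=4: 7 faults
f=5: 7 faults
f=6: 7 faults
f=7: 7 faults
Smallest f with faults ≤ 10 is 3.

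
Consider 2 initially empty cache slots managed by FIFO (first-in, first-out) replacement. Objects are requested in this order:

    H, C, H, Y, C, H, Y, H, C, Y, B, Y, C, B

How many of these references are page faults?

8

H: fault, frames {H}
C: fault, frames {H,C}
H: hit
Y: fault, evict H, frames {C,Y}
C: hit
H: fault, evict C, frames {Y,H}
Y: hit
H: hit
C: fault, evict Y, frames {H,C}
Y: fault, evict H, frames {C,Y}
B: fault, evict C, frames {Y,B}
Y: hit
C: fault, evict Y, frames {B,C}
B: hit
Page faults: 8.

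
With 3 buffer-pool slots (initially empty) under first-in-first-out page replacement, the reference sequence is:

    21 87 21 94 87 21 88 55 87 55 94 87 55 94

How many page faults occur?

7

21: miss, frames [21]
87: miss, frames [21, 87]
21: hit
94: miss, frames [21, 87, 94]
87: hit
21: hit
88: miss, evict 21, frames [87, 94, 88]
55: miss, evict 87, frames [94, 88, 55]
87: miss, evict 94, frames [88, 55, 87]
55: hit
94: miss, evict 88, frames [55, 87, 94]
87: hit
55: hit
94: hit
Page faults: 7.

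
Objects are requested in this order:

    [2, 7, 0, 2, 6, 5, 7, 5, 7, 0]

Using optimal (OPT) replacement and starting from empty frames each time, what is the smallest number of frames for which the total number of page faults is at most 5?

3

f=1: 10 faults
f=2: 7 faults
f=3: 5 faults
f=4: 5 faults
f=5: 5 faults
Smallest f with faults ≤ 5 is 3.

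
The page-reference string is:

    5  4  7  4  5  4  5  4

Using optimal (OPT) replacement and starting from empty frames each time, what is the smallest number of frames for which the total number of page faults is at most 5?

f=1: 8 faults
f=2: 4 faults
f=3: 3 faults
Smallest f with faults ≤ 5 is 2.

2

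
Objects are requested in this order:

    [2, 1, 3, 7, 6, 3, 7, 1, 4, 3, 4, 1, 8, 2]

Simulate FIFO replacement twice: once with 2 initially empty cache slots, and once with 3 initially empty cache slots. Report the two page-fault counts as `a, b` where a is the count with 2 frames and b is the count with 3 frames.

13, 10

2 frames: F F F F F F F F F F . F F F → 13 faults.
3 frames: F F F F F . . F F F . . F F → 10 faults.
10 < 13: adding a frame reduced faults, as is typical.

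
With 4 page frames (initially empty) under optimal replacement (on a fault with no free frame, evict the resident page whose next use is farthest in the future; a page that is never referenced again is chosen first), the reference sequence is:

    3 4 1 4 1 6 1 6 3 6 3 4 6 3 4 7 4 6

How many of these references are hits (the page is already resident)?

13

3: fault, frames [3]
4: fault, frames [3, 4]
1: fault, frames [3, 4, 1]
4: hit
1: hit
6: fault, frames [3, 4, 1, 6]
1: hit
6: hit
3: hit
6: hit
3: hit
4: hit
6: hit
3: hit
4: hit
7: fault, evict 1, frames [3, 4, 6, 7]
4: hit
6: hit
Hits: 13.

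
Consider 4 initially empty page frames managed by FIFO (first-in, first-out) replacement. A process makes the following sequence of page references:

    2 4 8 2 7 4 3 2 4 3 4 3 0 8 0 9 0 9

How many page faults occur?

10

2: miss, frames (2)
4: miss, frames (2 4)
8: miss, frames (2 4 8)
2: hit
7: miss, frames (2 4 8 7)
4: hit
3: miss, evict 2, frames (4 8 7 3)
2: miss, evict 4, frames (8 7 3 2)
4: miss, evict 8, frames (7 3 2 4)
3: hit
4: hit
3: hit
0: miss, evict 7, frames (3 2 4 0)
8: miss, evict 3, frames (2 4 0 8)
0: hit
9: miss, evict 2, frames (4 0 8 9)
0: hit
9: hit
Page faults: 10.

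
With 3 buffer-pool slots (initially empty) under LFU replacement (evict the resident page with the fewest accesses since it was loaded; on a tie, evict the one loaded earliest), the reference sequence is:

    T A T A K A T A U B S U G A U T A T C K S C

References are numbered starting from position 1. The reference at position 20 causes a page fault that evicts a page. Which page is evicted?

pos 1: T → fault, frames (T)
pos 2: A → fault, frames (T A)
pos 3: T → hit
pos 4: A → hit
pos 5: K → fault, frames (T A K)
pos 6: A → hit
pos 7: T → hit
pos 8: A → hit
pos 9: U → fault, evict K, frames (T A U)
pos 10: B → fault, evict U, frames (T A B)
pos 11: S → fault, evict B, frames (T A S)
pos 12: U → fault, evict S, frames (T A U)
pos 13: G → fault, evict U, frames (T A G)
pos 14: A → hit
pos 15: U → fault, evict G, frames (T A U)
pos 16: T → hit
pos 17: A → hit
pos 18: T → hit
pos 19: C → fault, evict U, frames (T A C)
pos 20: K → fault, evict C, frames (T A K)
At position 20, page C is evicted.

C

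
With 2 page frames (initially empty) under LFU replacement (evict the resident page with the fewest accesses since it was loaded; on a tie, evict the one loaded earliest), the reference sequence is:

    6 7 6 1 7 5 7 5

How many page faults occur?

7

6 → fault, frames {6}
7 → fault, frames {6,7}
6 → hit
1 → fault, evict 7, frames {6,1}
7 → fault, evict 1, frames {6,7}
5 → fault, evict 7, frames {6,5}
7 → fault, evict 5, frames {6,7}
5 → fault, evict 7, frames {6,5}
Page faults: 7.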